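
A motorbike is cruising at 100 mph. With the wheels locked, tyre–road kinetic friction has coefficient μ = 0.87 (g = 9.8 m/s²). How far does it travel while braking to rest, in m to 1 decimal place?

Braking distance ≈ 117.2 m

100 mph × 0.44704 = 44.7040 m/s.
a = μg = 0.87 × 9.8 = 8.526 m/s².
Braking distance = v²/(2a) = 44.7040² / (2 × 8.526) = 1998.448 / 17.052 = 117.197 m.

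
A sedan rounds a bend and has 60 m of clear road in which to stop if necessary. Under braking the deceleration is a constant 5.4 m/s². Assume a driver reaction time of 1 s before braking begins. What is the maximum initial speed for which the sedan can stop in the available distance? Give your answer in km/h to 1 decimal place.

Stopping distance: v·t_r + v²/(2a) = 60 with t_r = 1 s and a = 5.400 m/s².
So v² + 10.800 v − 648.00 = 0.
Positive root: v = −a·t_r + √((a·t_r)² + 2a·d) = −5.400 + √(29.160 + 648.00) = 20.6223 m/s.
20.6223 m/s × 3.6 = 74.240 km/h.

Maximum speed ≈ 74.2 km/h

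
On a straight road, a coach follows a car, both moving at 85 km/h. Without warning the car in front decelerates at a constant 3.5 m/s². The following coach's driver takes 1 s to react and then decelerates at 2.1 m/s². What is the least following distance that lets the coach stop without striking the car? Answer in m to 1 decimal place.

Minimum gap ≈ 76.7 m

85 km/h ÷ 3.6 = 23.6111 m/s.
Leader travels v²/(2a_L) = 557.484 / 7.000 = 79.641 m before stopping.
Follower covers v·t_r = 23.6111 × 1 = 23.611 m while reacting, then v²/(2a_F) = 557.484 / 4.200 = 132.734 m while braking, for a total of 23.611 + 132.734 = 156.345 m.
Since a_F ≤ a_L and the follower starts braking later, the follower is never slower than the leader, so the closest approach is when both have stopped.
Minimum gap = 156.345 − 79.641 = 76.704 m.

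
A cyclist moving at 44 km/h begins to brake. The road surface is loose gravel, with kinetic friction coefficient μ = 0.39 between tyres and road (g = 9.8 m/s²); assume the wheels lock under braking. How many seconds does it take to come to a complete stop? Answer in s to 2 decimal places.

Braking time ≈ 3.20 s

44 km/h ÷ 3.6 = 12.2222 m/s.
a = μg = 0.39 × 9.8 = 3.822 m/s².
Braking time = v/a = 12.2222 / 3.822 = 3.198 s.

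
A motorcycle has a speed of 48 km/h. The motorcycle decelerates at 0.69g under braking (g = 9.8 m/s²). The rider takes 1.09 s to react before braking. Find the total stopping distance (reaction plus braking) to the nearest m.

Total stopping distance ≈ 28 m

48 km/h ÷ 3.6 = 13.3333 m/s.
a = 0.69 × 9.8 = 6.762 m/s².
Reaction distance = v·t_r = 13.3333 × 1.09 = 14.533 m.
Braking distance = v²/(2a) = 13.3333² / (2 × 6.762) = 177.777 / 13.524 = 13.145 m.
Total = 14.533 + 13.145 = 27.678 m.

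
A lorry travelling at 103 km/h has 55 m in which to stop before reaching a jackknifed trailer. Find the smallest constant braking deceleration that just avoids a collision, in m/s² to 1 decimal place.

Required deceleration ≈ 7.4 m/s²

103 km/h ÷ 3.6 = 28.6111 m/s.
v² = 2a·d ⇒ a = v²/(2d) = 28.6111² / (2 × 55.000) = 818.595 / 110.000 = 7.4418 m/s².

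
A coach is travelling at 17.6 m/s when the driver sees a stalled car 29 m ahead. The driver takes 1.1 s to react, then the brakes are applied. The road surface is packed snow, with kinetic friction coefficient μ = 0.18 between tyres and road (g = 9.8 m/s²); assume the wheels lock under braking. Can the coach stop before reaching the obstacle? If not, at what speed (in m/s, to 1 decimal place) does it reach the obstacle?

No — it strikes the obstacle at 16.6 m/s

a = μg = 0.18 × 9.8 = 1.764 m/s².
Reaction distance = 17.6000 × 1.1 = 19.360 m.
Braking distance needed to stop: v²/(2a) = 309.760 / 3.528 = 87.800 m, so total needed = 19.360 + 87.800 = 107.160 m > 29 m — it cannot stop.
Distance remaining when braking begins: 29 − 19.360 = 9.640 m.
v² = v₀² − 2a·d = 309.760 − 2 × 1.764 × 9.640 = 275.750 m²/s².
v = √275.750 = 16.606 m/s.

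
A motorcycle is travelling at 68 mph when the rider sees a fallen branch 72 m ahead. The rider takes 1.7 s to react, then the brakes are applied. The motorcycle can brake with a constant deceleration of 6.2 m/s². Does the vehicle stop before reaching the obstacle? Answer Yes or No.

68 mph × 0.44704 = 30.3987 m/s.
Reaction distance = 30.3987 × 1.7 = 51.678 m.
Braking distance = v²/(2a) = 924.081 / 12.400 = 74.523 m.
Total stopping distance = 51.678 + 74.523 = 126.201 m, vs 72 m available — it cannot stop in time and overshoots by 126.201 − 72 = 54.201 m.

No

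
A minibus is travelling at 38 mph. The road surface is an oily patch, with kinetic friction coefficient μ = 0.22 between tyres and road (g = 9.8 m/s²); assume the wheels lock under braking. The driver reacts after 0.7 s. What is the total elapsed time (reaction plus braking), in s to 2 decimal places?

Total time ≈ 8.58 s

38 mph × 0.44704 = 16.9875 m/s.
a = μg = 0.22 × 9.8 = 2.156 m/s².
Braking time = v/a = 16.9875 / 2.156 = 7.879 s.
Total = 0.7 + 7.879 = 8.579 s.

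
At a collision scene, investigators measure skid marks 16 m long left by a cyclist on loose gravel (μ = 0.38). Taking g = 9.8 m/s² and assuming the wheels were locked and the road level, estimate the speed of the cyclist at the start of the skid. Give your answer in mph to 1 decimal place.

Deceleration a = μg = 0.38 × 9.8 = 3.724 m/s².
v = √(2a·d) = √(2 × 3.724 × 16) = √119.168 = 10.9164 m/s.
= 10.9164 ÷ 0.44704 = 24.419 mph.

Initial speed ≈ 24.4 mph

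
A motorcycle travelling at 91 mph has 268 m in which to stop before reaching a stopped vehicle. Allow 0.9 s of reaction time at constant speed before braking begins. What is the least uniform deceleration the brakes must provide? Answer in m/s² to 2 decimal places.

91 mph × 0.44704 = 40.6806 m/s.
Distance covered during reaction = 40.6806 × 0.9 = 36.613 m.
Distance available for braking: 268 − 36.613 = 231.387 m.
v² = 2a·d ⇒ a = v²/(2d) = 40.6806² / (2 × 231.387) = 1654.911 / 462.774 = 3.5761 m/s².

Required deceleration ≈ 3.58 m/s²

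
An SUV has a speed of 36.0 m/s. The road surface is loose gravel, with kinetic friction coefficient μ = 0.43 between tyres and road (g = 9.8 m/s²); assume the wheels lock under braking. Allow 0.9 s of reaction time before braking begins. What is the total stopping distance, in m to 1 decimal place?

Total stopping distance ≈ 186.2 m

a = μg = 0.43 × 9.8 = 4.214 m/s².
Reaction distance = v·t_r = 36.0000 × 0.9 = 32.400 m.
Braking distance = v²/(2a) = 36.0000² / (2 × 4.214) = 1296.000 / 8.428 = 153.773 m.
Total = 32.400 + 153.773 = 186.173 m.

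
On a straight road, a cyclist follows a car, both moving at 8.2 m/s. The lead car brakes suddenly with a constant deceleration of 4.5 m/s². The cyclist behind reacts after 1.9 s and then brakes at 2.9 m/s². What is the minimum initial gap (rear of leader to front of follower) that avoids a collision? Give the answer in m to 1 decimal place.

Minimum gap ≈ 19.7 m

Leader travels v²/(2a_L) = 67.240 / 9.000 = 7.471 m before stopping.
Follower covers v·t_r = 8.2000 × 1.9 = 15.580 m while reacting, then v²/(2a_F) = 67.240 / 5.800 = 11.593 m while braking, for a total of 15.580 + 11.593 = 27.173 m.
Since a_F ≤ a_L and the follower starts braking later, the follower is never slower than the leader, so the closest approach is when both have stopped.
Minimum gap = 27.173 − 7.471 = 19.702 m.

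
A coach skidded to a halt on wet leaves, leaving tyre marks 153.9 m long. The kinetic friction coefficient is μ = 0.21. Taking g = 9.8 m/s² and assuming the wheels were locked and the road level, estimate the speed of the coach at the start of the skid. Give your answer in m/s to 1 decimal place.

Initial speed ≈ 25.2 m/s

Deceleration a = μg = 0.21 × 9.8 = 2.058 m/s².
v = √(2a·d) = √(2 × 2.058 × 153.9) = √633.452 = 25.1685 m/s.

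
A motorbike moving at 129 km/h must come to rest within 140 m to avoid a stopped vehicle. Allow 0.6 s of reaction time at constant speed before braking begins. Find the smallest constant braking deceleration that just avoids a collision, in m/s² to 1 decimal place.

Required deceleration ≈ 5.4 m/s²

129 km/h ÷ 3.6 = 35.8333 m/s.
Distance covered during reaction = 35.8333 × 0.6 = 21.500 m.
Distance available for braking: 140 − 21.500 = 118.500 m.
v² = 2a·d ⇒ a = v²/(2d) = 35.8333² / (2 × 118.500) = 1284.025 / 237.000 = 5.4178 m/s².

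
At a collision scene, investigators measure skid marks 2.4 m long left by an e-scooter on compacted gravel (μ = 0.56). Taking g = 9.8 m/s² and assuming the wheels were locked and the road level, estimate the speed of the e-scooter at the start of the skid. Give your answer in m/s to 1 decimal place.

Deceleration a = μg = 0.56 × 9.8 = 5.488 m/s².
v = √(2a·d) = √(2 × 5.488 × 2.4) = √26.342 = 5.1324 m/s.

Initial speed ≈ 5.1 m/s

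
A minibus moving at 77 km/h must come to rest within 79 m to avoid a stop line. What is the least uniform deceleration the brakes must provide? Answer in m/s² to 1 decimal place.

77 km/h ÷ 3.6 = 21.3889 m/s.
v² = 2a·d ⇒ a = v²/(2d) = 21.3889² / (2 × 79.000) = 457.485 / 158.000 = 2.8955 m/s².

Required deceleration ≈ 2.9 m/s²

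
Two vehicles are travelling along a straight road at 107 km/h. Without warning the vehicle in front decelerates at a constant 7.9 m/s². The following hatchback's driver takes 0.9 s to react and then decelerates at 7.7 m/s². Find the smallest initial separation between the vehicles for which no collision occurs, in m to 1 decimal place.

107 km/h ÷ 3.6 = 29.7222 m/s.
Leader travels v²/(2a_L) = 883.409 / 15.800 = 55.912 m before stopping.
Follower covers v·t_r = 29.7222 × 0.9 = 26.750 m while reacting, then v²/(2a_F) = 883.409 / 15.400 = 57.364 m while braking, for a total of 26.750 + 57.364 = 84.114 m.
Since a_F ≤ a_L and the follower starts braking later, the follower is never slower than the leader, so the closest approach is when both have stopped.
Minimum gap = 84.114 − 55.912 = 28.202 m.

Minimum gap ≈ 28.2 m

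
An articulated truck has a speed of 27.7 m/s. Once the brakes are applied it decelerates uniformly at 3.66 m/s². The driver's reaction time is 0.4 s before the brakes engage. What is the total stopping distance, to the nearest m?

Total stopping distance ≈ 116 m

Reaction distance = v·t_r = 27.7000 × 0.4 = 11.080 m.
Braking distance = v²/(2a) = 27.7000² / (2 × 3.660) = 767.290 / 7.320 = 104.821 m.
Total = 11.080 + 104.821 = 115.901 m.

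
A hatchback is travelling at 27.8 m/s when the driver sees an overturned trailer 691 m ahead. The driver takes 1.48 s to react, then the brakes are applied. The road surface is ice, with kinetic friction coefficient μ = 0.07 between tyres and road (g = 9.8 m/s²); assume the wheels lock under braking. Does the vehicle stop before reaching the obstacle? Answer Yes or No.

a = μg = 0.07 × 9.8 = 0.686 m/s².
Reaction distance = 27.8000 × 1.48 = 41.144 m.
Braking distance = v²/(2a) = 772.840 / 1.372 = 563.294 m.
Total stopping distance = 41.144 + 563.294 = 604.438 m, vs 691 m available — it stops with 691 − 604.438 = 86.562 m to spare.

Yes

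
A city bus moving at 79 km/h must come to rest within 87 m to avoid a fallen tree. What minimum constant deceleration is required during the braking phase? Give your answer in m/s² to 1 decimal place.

79 km/h ÷ 3.6 = 21.9444 m/s.
v² = 2a·d ⇒ a = v²/(2d) = 21.9444² / (2 × 87.000) = 481.557 / 174.000 = 2.7676 m/s².

Required deceleration ≈ 2.8 m/s²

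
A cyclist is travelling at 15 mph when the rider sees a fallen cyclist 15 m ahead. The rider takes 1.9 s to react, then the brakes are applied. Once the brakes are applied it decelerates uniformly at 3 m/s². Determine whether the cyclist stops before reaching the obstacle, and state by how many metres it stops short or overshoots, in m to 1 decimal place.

No — it overshoots by 5.2 m

15 mph × 0.44704 = 6.7056 m/s.
Reaction distance = 6.7056 × 1.9 = 12.741 m.
Braking distance = v²/(2a) = 44.965 / 6.000 = 7.494 m.
Total stopping distance = 12.741 + 7.494 = 20.235 m, vs 15 m available — it cannot stop in time and overshoots by 20.235 − 15 = 5.235 m.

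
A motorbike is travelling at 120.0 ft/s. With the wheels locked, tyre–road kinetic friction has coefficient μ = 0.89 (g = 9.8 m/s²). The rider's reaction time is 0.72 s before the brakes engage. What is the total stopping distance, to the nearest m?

120 ft/s × 0.3048 = 36.5760 m/s.
a = μg = 0.89 × 9.8 = 8.722 m/s².
Reaction distance = v·t_r = 36.5760 × 0.72 = 26.335 m.
Braking distance = v²/(2a) = 36.5760² / (2 × 8.722) = 1337.804 / 17.444 = 76.691 m.
Total = 26.335 + 76.691 = 103.026 m.

Total stopping distance ≈ 103 m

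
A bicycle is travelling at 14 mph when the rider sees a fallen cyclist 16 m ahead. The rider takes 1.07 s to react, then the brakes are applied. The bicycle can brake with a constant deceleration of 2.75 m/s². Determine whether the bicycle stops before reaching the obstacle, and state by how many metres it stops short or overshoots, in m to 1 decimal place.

Yes — it stops 2.2 m short of the obstacle

14 mph × 0.44704 = 6.2586 m/s.
Reaction distance = 6.2586 × 1.07 = 6.697 m.
Braking distance = v²/(2a) = 39.170 / 5.500 = 7.122 m.
Total stopping distance = 6.697 + 7.122 = 13.819 m, vs 16 m available — it stops with 16 − 13.819 = 2.181 m to spare.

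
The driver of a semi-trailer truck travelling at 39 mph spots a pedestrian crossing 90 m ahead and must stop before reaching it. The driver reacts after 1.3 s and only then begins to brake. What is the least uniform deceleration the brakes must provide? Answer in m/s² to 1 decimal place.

39 mph × 0.44704 = 17.4346 m/s.
Distance covered during reaction = 17.4346 × 1.3 = 22.665 m.
Distance available for braking: 90 − 22.665 = 67.335 m.
v² = 2a·d ⇒ a = v²/(2d) = 17.4346² / (2 × 67.335) = 303.965 / 134.670 = 2.2571 m/s².

Required deceleration ≈ 2.3 m/s²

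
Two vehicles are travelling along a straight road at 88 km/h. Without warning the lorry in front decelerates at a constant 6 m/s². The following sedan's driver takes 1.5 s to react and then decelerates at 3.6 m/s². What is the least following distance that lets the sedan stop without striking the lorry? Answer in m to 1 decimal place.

88 km/h ÷ 3.6 = 24.4444 m/s.
Leader travels v²/(2a_L) = 597.529 / 12.000 = 49.794 m before stopping.
Follower covers v·t_r = 24.4444 × 1.5 = 36.667 m while reacting, then v²/(2a_F) = 597.529 / 7.200 = 82.990 m while braking, for a total of 36.667 + 82.990 = 119.657 m.
Since a_F ≤ a_L and the follower starts braking later, the follower is never slower than the leader, so the closest approach is when both have stopped.
Minimum gap = 119.657 − 49.794 = 69.863 m.

Minimum gap ≈ 69.9 m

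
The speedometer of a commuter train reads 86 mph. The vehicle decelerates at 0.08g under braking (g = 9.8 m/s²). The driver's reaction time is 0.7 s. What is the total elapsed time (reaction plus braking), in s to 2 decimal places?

86 mph × 0.44704 = 38.4454 m/s.
a = 0.08 × 9.8 = 0.784 m/s².
Braking time = v/a = 38.4454 / 0.784 = 49.037 s.
Total = 0.7 + 49.037 = 49.737 s.

Total time ≈ 49.74 s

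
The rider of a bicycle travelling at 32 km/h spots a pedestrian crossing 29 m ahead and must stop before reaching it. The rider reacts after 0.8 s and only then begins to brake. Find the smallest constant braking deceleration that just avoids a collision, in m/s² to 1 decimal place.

32 km/h ÷ 3.6 = 8.8889 m/s.
Distance covered during reaction = 8.8889 × 0.8 = 7.111 m.
Distance available for braking: 29 − 7.111 = 21.889 m.
v² = 2a·d ⇒ a = v²/(2d) = 8.8889² / (2 × 21.889) = 79.013 / 43.778 = 1.8049 m/s².

Required deceleration ≈ 1.8 m/s²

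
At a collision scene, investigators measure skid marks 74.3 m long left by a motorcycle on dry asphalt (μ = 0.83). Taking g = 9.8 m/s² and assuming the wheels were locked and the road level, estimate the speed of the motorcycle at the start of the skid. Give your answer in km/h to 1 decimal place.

Deceleration a = μg = 0.83 × 9.8 = 8.134 m/s².
v = √(2a·d) = √(2 × 8.134 × 74.3) = √1208.712 = 34.7665 m/s.
= 34.7665 × 3.6 = 125.159 km/h.

Initial speed ≈ 125.2 km/h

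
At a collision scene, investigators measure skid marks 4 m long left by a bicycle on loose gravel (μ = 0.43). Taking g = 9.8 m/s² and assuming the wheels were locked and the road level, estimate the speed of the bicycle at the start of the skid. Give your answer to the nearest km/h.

Initial speed ≈ 21 km/h

Deceleration a = μg = 0.43 × 9.8 = 4.214 m/s².
v = √(2a·d) = √(2 × 4.214 × 4) = √33.712 = 5.8062 m/s.
= 5.8062 × 3.6 = 20.902 km/h.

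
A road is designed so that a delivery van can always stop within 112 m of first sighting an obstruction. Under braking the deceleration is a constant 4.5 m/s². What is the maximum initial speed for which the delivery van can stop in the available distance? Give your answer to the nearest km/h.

v²/(2a) = d ⇒ v = √(2 × 4.500 × 112) = √1008.00 = 31.7490 m/s.
31.7490 m/s × 3.6 = 114.296 km/h.

Maximum speed ≈ 114 km/h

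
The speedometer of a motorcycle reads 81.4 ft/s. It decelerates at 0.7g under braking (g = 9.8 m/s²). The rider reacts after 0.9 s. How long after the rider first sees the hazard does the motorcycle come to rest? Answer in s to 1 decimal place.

81.4 ft/s × 0.3048 = 24.8107 m/s.
a = 0.7 × 9.8 = 6.860 m/s².
Braking time = v/a = 24.8107 / 6.860 = 3.617 s.
Total = 0.9 + 3.617 = 4.517 s.

Total time ≈ 4.5 s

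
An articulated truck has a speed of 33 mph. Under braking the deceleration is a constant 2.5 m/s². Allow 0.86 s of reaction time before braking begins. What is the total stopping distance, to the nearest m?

33 mph × 0.44704 = 14.7523 m/s.
Reaction distance = v·t_r = 14.7523 × 0.86 = 12.687 m.
Braking distance = v²/(2a) = 14.7523² / (2 × 2.500) = 217.630 / 5.000 = 43.526 m.
Total = 12.687 + 43.526 = 56.213 m.

Total stopping distance ≈ 56 m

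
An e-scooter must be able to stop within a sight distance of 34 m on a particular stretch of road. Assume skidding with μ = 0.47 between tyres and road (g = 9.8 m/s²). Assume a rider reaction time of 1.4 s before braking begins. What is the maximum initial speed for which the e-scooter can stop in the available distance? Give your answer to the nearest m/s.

Maximum speed ≈ 12 m/s

a = μg = 0.47 × 9.8 = 4.606 m/s².
Stopping distance: v·t_r + v²/(2a) = 34 with t_r = 1.4 s and a = 4.606 m/s².
So v² + 12.897 v − 313.21 = 0.
Positive root: v = −a·t_r + √((a·t_r)² + 2a·d) = −6.448 + √(41.577 + 313.21) = 12.3878 m/s.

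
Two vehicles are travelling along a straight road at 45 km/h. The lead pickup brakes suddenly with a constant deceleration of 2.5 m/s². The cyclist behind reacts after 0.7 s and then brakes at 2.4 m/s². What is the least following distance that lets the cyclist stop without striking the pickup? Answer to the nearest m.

Minimum gap ≈ 10 m

45 km/h ÷ 3.6 = 12.5000 m/s.
Leader travels v²/(2a_L) = 156.250 / 5.000 = 31.250 m before stopping.
Follower covers v·t_r = 12.5000 × 0.7 = 8.750 m while reacting, then v²/(2a_F) = 156.250 / 4.800 = 32.552 m while braking, for a total of 8.750 + 32.552 = 41.302 m.
Since a_F ≤ a_L and the follower starts braking later, the follower is never slower than the leader, so the closest approach is when both have stopped.
Minimum gap = 41.302 − 31.250 = 10.052 m.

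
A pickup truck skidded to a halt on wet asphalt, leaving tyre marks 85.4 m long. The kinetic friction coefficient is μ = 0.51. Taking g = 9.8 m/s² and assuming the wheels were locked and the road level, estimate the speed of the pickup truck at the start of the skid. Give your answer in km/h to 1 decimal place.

Deceleration a = μg = 0.51 × 9.8 = 4.998 m/s².
v = √(2a·d) = √(2 × 4.998 × 85.4) = √853.658 = 29.2174 m/s.
= 29.2174 × 3.6 = 105.183 km/h.

Initial speed ≈ 105.2 km/h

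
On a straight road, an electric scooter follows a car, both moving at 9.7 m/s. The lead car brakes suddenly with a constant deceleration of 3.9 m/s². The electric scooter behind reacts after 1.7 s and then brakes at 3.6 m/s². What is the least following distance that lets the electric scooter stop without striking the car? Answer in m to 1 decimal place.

Minimum gap ≈ 17.5 m

Leader travels v²/(2a_L) = 94.090 / 7.800 = 12.063 m before stopping.
Follower covers v·t_r = 9.7000 × 1.7 = 16.490 m while reacting, then v²/(2a_F) = 94.090 / 7.200 = 13.068 m while braking, for a total of 16.490 + 13.068 = 29.558 m.
Since a_F ≤ a_L and the follower starts braking later, the follower is never slower than the leader, so the closest approach is when both have stopped.
Minimum gap = 29.558 − 12.063 = 17.495 m.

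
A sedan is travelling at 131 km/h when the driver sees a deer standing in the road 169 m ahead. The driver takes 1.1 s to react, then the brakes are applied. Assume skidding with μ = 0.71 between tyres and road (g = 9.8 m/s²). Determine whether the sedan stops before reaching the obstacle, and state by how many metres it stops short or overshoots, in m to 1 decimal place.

Yes — it stops 33.8 m short of the obstacle

131 km/h ÷ 3.6 = 36.3889 m/s.
a = μg = 0.71 × 9.8 = 6.958 m/s².
Reaction distance = 36.3889 × 1.1 = 40.028 m.
Braking distance = v²/(2a) = 1324.152 / 13.916 = 95.153 m.
Total stopping distance = 40.028 + 95.153 = 135.181 m, vs 169 m available — it stops with 169 − 135.181 = 33.819 m to spare.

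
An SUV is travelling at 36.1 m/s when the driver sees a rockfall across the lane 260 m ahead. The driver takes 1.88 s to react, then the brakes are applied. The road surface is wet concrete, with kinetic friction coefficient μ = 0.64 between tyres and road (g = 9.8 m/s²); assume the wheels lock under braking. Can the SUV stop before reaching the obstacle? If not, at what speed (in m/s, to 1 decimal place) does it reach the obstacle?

Yes — it stops about 88.2 m short of the obstacle, so it never reaches it

a = μg = 0.64 × 9.8 = 6.272 m/s².
Reaction distance = 36.1000 × 1.88 = 67.868 m.
Braking distance = v²/(2a) = 1303.210 / 12.544 = 103.891 m.
Total stopping distance = 67.868 + 103.891 = 171.759 m, vs 260 m available — it stops with 260 − 171.759 = 88.241 m to spare.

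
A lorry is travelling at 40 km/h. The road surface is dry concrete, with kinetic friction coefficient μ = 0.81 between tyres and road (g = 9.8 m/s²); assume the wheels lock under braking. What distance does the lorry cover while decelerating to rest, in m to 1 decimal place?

Braking distance ≈ 7.8 m

40 km/h ÷ 3.6 = 11.1111 m/s.
a = μg = 0.81 × 9.8 = 7.938 m/s².
Braking distance = v²/(2a) = 11.1111² / (2 × 7.938) = 123.457 / 15.876 = 7.776 m.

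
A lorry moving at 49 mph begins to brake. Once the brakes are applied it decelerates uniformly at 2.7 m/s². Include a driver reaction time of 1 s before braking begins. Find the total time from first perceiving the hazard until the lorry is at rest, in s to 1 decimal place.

49 mph × 0.44704 = 21.9050 m/s.
Braking time = v/a = 21.9050 / 2.700 = 8.113 s.
Total = 1 + 8.113 = 9.113 s.

Total time ≈ 9.1 s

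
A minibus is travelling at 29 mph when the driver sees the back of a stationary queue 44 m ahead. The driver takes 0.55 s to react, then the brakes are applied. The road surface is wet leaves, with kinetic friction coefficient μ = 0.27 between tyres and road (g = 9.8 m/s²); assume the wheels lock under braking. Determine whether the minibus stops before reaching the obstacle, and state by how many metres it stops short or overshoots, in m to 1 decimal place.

29 mph × 0.44704 = 12.9642 m/s.
a = μg = 0.27 × 9.8 = 2.646 m/s².
Reaction distance = 12.9642 × 0.55 = 7.130 m.
Braking distance = v²/(2a) = 168.070 / 5.292 = 31.759 m.
Total stopping distance = 7.130 + 31.759 = 38.889 m, vs 44 m available — it stops with 44 − 38.889 = 5.111 m to spare.

Yes — it stops 5.1 m short of the obstacle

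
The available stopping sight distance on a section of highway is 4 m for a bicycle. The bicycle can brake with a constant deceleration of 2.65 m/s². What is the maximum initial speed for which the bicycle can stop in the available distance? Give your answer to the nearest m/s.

v²/(2a) = d ⇒ v = √(2 × 2.650 × 4) = √21.20 = 4.6043 m/s.

Maximum speed ≈ 5 m/s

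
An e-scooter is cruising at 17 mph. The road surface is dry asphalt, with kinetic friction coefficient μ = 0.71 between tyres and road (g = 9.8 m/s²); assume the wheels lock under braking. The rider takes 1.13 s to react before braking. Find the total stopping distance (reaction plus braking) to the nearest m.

17 mph × 0.44704 = 7.5997 m/s.
a = μg = 0.71 × 9.8 = 6.958 m/s².
Reaction distance = v·t_r = 7.5997 × 1.13 = 8.588 m.
Braking distance = v²/(2a) = 7.5997² / (2 × 6.958) = 57.755 / 13.916 = 4.150 m.
Total = 8.588 + 4.150 = 12.738 m.

Total stopping distance ≈ 13 m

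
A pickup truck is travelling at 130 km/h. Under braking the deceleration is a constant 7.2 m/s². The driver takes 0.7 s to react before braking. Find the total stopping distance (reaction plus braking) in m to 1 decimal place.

Total stopping distance ≈ 115.8 m

130 km/h ÷ 3.6 = 36.1111 m/s.
Reaction distance = v·t_r = 36.1111 × 0.7 = 25.278 m.
Braking distance = v²/(2a) = 36.1111² / (2 × 7.200) = 1304.012 / 14.400 = 90.556 m.
Total = 25.278 + 90.556 = 115.834 m.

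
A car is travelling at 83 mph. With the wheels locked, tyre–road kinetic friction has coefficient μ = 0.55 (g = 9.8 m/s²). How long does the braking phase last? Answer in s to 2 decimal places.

83 mph × 0.44704 = 37.1043 m/s.
a = μg = 0.55 × 9.8 = 5.390 m/s².
Braking time = v/a = 37.1043 / 5.390 = 6.884 s.

Braking time ≈ 6.88 s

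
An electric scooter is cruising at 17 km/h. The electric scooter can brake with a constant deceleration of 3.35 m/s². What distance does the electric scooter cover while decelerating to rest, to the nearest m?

Braking distance ≈ 3 m

17 km/h ÷ 3.6 = 4.7222 m/s.
Braking distance = v²/(2a) = 4.7222² / (2 × 3.350) = 22.299 / 6.700 = 3.328 m.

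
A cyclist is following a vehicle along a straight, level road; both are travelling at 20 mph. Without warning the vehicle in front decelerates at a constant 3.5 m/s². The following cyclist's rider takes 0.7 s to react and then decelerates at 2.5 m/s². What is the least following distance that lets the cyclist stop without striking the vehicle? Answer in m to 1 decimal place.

20 mph × 0.44704 = 8.9408 m/s.
Leader travels v²/(2a_L) = 79.938 / 7.000 = 11.420 m before stopping.
Follower covers v·t_r = 8.9408 × 0.7 = 6.259 m while reacting, then v²/(2a_F) = 79.938 / 5.000 = 15.988 m while braking, for a total of 6.259 + 15.988 = 22.247 m.
Since a_F ≤ a_L and the follower starts braking later, the follower is never slower than the leader, so the closest approach is when both have stopped.
Minimum gap = 22.247 − 11.420 = 10.827 m.

Minimum gap ≈ 10.8 m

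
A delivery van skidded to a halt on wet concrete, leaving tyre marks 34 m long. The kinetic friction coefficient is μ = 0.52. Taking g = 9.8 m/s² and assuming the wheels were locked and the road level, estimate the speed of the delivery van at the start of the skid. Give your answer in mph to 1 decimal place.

Deceleration a = μg = 0.52 × 9.8 = 5.096 m/s².
v = √(2a·d) = √(2 × 5.096 × 34) = √346.528 = 18.6153 m/s.
= 18.6153 ÷ 0.44704 = 41.641 mph.

Initial speed ≈ 41.6 mph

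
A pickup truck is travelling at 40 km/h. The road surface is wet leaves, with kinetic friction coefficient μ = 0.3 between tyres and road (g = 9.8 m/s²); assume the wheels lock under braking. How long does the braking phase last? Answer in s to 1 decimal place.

40 km/h ÷ 3.6 = 11.1111 m/s.
a = μg = 0.3 × 9.8 = 2.940 m/s².
Braking time = v/a = 11.1111 / 2.940 = 3.779 s.

Braking time ≈ 3.8 s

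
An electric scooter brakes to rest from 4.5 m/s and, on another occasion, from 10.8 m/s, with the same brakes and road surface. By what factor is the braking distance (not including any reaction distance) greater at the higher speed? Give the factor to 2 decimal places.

Braking distance d = v²/(2a), so with a fixed, d ∝ v².
Factor = (10.8/4.5)² = 2.4000² = 5.7600.

Factor ≈ 5.76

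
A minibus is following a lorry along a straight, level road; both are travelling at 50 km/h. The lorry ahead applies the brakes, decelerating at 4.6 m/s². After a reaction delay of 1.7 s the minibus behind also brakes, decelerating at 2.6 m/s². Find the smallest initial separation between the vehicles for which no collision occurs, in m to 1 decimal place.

Minimum gap ≈ 39.7 m

50 km/h ÷ 3.6 = 13.8889 m/s.
Leader travels v²/(2a_L) = 192.902 / 9.200 = 20.968 m before stopping.
Follower covers v·t_r = 13.8889 × 1.7 = 23.611 m while reacting, then v²/(2a_F) = 192.902 / 5.200 = 37.097 m while braking, for a total of 23.611 + 37.097 = 60.708 m.
Since a_F ≤ a_L and the follower starts braking later, the follower is never slower than the leader, so the closest approach is when both have stopped.
Minimum gap = 60.708 − 20.968 = 39.740 m.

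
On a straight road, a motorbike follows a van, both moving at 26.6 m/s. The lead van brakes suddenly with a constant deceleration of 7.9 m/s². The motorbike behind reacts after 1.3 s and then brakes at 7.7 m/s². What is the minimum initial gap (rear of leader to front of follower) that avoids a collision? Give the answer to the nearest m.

Minimum gap ≈ 36 m

Leader travels v²/(2a_L) = 707.560 / 15.800 = 44.782 m before stopping.
Follower covers v·t_r = 26.6000 × 1.3 = 34.580 m while reacting, then v²/(2a_F) = 707.560 / 15.400 = 45.945 m while braking, for a total of 34.580 + 45.945 = 80.525 m.
Since a_F ≤ a_L and the follower starts braking later, the follower is never slower than the leader, so the closest approach is when both have stopped.
Minimum gap = 80.525 − 44.782 = 35.743 m.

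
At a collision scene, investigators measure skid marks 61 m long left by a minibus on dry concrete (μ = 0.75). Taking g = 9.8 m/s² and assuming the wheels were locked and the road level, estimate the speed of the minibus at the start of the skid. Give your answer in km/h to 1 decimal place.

Initial speed ≈ 107.8 km/h

Deceleration a = μg = 0.75 × 9.8 = 7.350 m/s².
v = √(2a·d) = √(2 × 7.350 × 61) = √896.700 = 29.9449 m/s.
= 29.9449 × 3.6 = 107.802 km/h.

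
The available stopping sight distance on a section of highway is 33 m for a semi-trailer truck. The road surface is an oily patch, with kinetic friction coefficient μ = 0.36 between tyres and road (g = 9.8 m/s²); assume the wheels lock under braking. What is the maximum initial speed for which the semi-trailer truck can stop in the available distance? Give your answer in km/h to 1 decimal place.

a = μg = 0.36 × 9.8 = 3.528 m/s².
v²/(2a) = d ⇒ v = √(2 × 3.528 × 33) = √232.85 = 15.2594 m/s.
15.2594 m/s × 3.6 = 54.934 km/h.

Maximum speed ≈ 54.9 km/h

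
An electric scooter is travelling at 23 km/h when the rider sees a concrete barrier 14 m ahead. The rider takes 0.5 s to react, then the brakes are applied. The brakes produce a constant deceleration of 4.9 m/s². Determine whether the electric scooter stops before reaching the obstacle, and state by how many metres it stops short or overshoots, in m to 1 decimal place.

23 km/h ÷ 3.6 = 6.3889 m/s.
Reaction distance = 6.3889 × 0.5 = 3.194 m.
Braking distance = v²/(2a) = 40.818 / 9.800 = 4.165 m.
Total stopping distance = 3.194 + 4.165 = 7.359 m, vs 14 m available — it stops with 14 − 7.359 = 6.641 m to spare.

Yes — it stops 6.6 m short of the obstacle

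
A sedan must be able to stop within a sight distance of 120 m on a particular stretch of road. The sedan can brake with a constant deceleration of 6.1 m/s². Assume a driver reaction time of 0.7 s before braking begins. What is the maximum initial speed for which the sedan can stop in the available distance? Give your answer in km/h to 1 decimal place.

Maximum speed ≈ 123.2 km/h

Stopping distance: v·t_r + v²/(2a) = 120 with t_r = 0.7 s and a = 6.100 m/s².
So v² + 8.540 v − 1464.00 = 0.
Positive root: v = −a·t_r + √((a·t_r)² + 2a·d) = −4.270 + √(18.233 + 1464.00) = 34.2298 m/s.
34.2298 m/s × 3.6 = 123.227 km/h.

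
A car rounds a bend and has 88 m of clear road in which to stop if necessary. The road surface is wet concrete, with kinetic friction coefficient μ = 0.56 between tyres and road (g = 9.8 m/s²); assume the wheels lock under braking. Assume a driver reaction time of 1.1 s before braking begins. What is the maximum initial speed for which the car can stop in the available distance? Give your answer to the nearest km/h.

Maximum speed ≈ 92 km/h

a = μg = 0.56 × 9.8 = 5.488 m/s².
Stopping distance: v·t_r + v²/(2a) = 88 with t_r = 1.1 s and a = 5.488 m/s².
So v² + 12.074 v − 965.89 = 0.
Positive root: v = −a·t_r + √((a·t_r)² + 2a·d) = −6.037 + √(36.445 + 965.89) = 25.6227 m/s.
25.6227 m/s × 3.6 = 92.242 km/h.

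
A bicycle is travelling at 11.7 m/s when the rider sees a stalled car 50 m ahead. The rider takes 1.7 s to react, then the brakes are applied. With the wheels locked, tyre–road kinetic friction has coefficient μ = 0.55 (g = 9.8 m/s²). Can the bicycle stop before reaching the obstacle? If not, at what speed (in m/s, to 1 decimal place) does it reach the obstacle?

Yes — it stops about 17.4 m short of the obstacle, so it never reaches it

a = μg = 0.55 × 9.8 = 5.390 m/s².
Reaction distance = 11.7000 × 1.7 = 19.890 m.
Braking distance = v²/(2a) = 136.890 / 10.780 = 12.699 m.
Total stopping distance = 19.890 + 12.699 = 32.589 m, vs 50 m available — it stops with 50 − 32.589 = 17.411 m to spare.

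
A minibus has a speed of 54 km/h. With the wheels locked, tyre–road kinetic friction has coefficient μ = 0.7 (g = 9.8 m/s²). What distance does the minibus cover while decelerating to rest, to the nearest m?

54 km/h ÷ 3.6 = 15.0000 m/s.
a = μg = 0.7 × 9.8 = 6.860 m/s².
Braking distance = v²/(2a) = 15.0000² / (2 × 6.860) = 225.000 / 13.720 = 16.399 m.

Braking distance ≈ 16 m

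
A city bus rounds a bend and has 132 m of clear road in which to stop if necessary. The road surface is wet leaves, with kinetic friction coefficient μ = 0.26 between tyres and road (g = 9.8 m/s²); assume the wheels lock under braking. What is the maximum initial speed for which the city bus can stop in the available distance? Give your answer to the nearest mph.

Maximum speed ≈ 58 mph

a = μg = 0.26 × 9.8 = 2.548 m/s².
v²/(2a) = d ⇒ v = √(2 × 2.548 × 132) = √672.67 = 25.9359 m/s.
25.9359 m/s ÷ 0.44704 = 58.017 mph.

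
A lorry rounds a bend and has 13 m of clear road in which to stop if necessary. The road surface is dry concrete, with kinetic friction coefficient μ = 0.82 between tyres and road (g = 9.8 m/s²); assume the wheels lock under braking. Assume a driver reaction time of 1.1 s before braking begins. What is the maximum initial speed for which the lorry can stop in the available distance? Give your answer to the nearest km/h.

a = μg = 0.82 × 9.8 = 8.036 m/s².
Stopping distance: v·t_r + v²/(2a) = 13 with t_r = 1.1 s and a = 8.036 m/s².
So v² + 17.679 v − 208.94 = 0.
Positive root: v = −a·t_r + √((a·t_r)² + 2a·d) = −8.840 + √(78.146 + 208.94) = 8.1036 m/s.
8.1036 m/s × 3.6 = 29.173 km/h.

Maximum speed ≈ 29 km/h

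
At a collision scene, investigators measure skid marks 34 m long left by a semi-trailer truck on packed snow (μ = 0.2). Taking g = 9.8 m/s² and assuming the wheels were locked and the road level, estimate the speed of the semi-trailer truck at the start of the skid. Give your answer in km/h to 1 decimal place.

Initial speed ≈ 41.6 km/h

Deceleration a = μg = 0.2 × 9.8 = 1.960 m/s².
v = √(2a·d) = √(2 × 1.960 × 34) = √133.280 = 11.5447 m/s.
= 11.5447 × 3.6 = 41.561 km/h.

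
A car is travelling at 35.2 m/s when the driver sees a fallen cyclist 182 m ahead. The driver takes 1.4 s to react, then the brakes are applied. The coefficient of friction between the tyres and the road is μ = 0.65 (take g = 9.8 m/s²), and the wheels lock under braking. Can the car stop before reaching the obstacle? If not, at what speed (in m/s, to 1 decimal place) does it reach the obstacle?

Yes — it stops about 35.5 m short of the obstacle, so it never reaches it

a = μg = 0.65 × 9.8 = 6.370 m/s².
Reaction distance = 35.2000 × 1.4 = 49.280 m.
Braking distance = v²/(2a) = 1239.040 / 12.740 = 97.256 m.
Total stopping distance = 49.280 + 97.256 = 146.536 m, vs 182 m available — it stops with 182 − 146.536 = 35.464 m to spare.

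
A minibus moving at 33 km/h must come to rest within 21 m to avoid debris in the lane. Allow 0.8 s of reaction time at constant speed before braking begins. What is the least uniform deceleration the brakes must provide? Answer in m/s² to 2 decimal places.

Required deceleration ≈ 3.07 m/s²

33 km/h ÷ 3.6 = 9.1667 m/s.
Distance covered during reaction = 9.1667 × 0.8 = 7.333 m.
Distance available for braking: 21 − 7.333 = 13.667 m.
v² = 2a·d ⇒ a = v²/(2d) = 9.1667² / (2 × 13.667) = 84.028 / 27.334 = 3.0741 m/s².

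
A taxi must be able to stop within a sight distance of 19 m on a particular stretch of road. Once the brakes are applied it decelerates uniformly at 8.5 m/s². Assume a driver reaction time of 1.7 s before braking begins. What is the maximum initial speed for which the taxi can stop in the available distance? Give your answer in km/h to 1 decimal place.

Stopping distance: v·t_r + v²/(2a) = 19 with t_r = 1.7 s and a = 8.500 m/s².
So v² + 28.900 v − 323.00 = 0.
Positive root: v = −a·t_r + √((a·t_r)² + 2a·d) = −14.450 + √(208.802 + 323.00) = 8.6108 m/s.
8.6108 m/s × 3.6 = 30.999 km/h.

Maximum speed ≈ 31.0 km/h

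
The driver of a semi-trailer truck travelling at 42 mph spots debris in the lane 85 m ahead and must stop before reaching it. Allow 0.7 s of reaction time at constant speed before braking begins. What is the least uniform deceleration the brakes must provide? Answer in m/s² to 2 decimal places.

Required deceleration ≈ 2.45 m/s²

42 mph × 0.44704 = 18.7757 m/s.
Distance covered during reaction = 18.7757 × 0.7 = 13.143 m.
Distance available for braking: 85 − 13.143 = 71.857 m.
v² = 2a·d ⇒ a = v²/(2d) = 18.7757² / (2 × 71.857) = 352.527 / 143.714 = 2.4530 m/s².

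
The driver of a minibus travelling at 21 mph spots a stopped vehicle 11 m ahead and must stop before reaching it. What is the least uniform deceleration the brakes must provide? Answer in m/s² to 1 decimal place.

21 mph × 0.44704 = 9.3878 m/s.
v² = 2a·d ⇒ a = v²/(2d) = 9.3878² / (2 × 11.000) = 88.131 / 22.000 = 4.0060 m/s².

Required deceleration ≈ 4.0 m/s²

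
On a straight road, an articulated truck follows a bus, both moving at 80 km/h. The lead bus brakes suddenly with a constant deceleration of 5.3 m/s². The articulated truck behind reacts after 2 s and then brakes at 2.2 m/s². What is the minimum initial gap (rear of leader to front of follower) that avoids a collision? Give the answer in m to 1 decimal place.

Minimum gap ≈ 110.1 m

80 km/h ÷ 3.6 = 22.2222 m/s.
Leader travels v²/(2a_L) = 493.826 / 10.600 = 46.587 m before stopping.
Follower covers v·t_r = 22.2222 × 2 = 44.444 m while reacting, then v²/(2a_F) = 493.826 / 4.400 = 112.233 m while braking, for a total of 44.444 + 112.233 = 156.677 m.
Since a_F ≤ a_L and the follower starts braking later, the follower is never slower than the leader, so the closest approach is when both have stopped.
Minimum gap = 156.677 − 46.587 = 110.090 m.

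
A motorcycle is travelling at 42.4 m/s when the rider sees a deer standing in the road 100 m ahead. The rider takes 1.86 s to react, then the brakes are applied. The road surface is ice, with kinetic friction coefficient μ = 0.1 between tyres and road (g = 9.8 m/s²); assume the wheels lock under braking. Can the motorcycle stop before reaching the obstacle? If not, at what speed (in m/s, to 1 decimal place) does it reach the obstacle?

a = μg = 0.1 × 9.8 = 0.980 m/s².
Reaction distance = 42.4000 × 1.86 = 78.864 m.
Braking distance needed to stop: v²/(2a) = 1797.760 / 1.960 = 917.224 m, so total needed = 78.864 + 917.224 = 996.088 m > 100 m — it cannot stop.
Distance remaining when braking begins: 100 − 78.864 = 21.136 m.
v² = v₀² − 2a·d = 1797.760 − 2 × 0.980 × 21.136 = 1756.333 m²/s².
v = √1756.333 = 41.909 m/s.

No — it strikes the obstacle at 41.9 m/s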